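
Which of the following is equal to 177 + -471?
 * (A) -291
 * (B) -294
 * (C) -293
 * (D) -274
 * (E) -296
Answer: B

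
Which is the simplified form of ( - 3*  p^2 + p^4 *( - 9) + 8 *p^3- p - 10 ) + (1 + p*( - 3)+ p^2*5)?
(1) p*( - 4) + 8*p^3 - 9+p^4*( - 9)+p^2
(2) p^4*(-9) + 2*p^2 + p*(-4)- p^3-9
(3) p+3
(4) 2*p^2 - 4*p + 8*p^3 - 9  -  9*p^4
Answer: 4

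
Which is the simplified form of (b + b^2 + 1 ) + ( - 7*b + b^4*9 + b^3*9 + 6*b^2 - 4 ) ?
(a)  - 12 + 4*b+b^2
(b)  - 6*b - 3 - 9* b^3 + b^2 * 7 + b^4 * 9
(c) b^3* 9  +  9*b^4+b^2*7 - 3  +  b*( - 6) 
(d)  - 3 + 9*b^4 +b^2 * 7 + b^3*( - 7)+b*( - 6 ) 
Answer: c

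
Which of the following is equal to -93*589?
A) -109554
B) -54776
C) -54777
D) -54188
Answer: C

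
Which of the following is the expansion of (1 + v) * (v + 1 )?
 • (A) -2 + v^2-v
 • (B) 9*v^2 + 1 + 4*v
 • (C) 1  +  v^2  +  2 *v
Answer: C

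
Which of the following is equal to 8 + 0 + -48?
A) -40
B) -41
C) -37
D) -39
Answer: A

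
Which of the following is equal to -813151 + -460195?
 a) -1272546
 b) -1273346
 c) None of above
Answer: b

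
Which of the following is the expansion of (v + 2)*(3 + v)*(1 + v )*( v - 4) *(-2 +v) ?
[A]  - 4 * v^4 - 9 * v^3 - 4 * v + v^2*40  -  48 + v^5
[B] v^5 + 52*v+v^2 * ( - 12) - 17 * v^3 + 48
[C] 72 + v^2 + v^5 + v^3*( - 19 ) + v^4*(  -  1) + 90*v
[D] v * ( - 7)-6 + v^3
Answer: B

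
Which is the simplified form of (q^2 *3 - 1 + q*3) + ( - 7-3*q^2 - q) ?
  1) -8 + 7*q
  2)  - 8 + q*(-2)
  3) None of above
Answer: 3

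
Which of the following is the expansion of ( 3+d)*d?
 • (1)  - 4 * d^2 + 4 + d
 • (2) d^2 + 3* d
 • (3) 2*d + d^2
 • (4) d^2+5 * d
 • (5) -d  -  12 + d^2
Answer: 2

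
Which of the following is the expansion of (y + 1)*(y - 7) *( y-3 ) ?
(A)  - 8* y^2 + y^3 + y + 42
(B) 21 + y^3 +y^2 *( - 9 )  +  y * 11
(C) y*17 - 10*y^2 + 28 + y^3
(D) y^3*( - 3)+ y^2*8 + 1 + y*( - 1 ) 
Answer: B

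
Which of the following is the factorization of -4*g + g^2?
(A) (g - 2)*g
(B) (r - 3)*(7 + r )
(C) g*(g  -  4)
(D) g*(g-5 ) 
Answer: C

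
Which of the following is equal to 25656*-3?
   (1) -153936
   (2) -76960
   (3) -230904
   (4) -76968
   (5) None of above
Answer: 4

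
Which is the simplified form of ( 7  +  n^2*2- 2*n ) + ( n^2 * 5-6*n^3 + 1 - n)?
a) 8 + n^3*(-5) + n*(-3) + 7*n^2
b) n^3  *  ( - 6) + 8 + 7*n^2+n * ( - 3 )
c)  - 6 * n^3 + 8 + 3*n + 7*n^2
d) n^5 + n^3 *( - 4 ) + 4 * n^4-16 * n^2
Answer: b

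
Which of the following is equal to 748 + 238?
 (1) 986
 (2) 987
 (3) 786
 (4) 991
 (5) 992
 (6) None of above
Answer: 1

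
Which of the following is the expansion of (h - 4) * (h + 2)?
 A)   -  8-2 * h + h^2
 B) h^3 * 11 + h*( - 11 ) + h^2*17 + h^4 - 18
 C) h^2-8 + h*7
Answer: A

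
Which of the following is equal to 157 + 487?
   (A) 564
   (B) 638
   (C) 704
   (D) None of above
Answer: D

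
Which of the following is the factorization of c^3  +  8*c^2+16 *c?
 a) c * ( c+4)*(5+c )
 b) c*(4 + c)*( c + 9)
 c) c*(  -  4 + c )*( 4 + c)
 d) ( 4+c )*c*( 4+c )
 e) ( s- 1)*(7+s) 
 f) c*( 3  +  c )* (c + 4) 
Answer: d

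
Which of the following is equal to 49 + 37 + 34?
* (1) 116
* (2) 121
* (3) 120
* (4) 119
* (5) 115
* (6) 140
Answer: 3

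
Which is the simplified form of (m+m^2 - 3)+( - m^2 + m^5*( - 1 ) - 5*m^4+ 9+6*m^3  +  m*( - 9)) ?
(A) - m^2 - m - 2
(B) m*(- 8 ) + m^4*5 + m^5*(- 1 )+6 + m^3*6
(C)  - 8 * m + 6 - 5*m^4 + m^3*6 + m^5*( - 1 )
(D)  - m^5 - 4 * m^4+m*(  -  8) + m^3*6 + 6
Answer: C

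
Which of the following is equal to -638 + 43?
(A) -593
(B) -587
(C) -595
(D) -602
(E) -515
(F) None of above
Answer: C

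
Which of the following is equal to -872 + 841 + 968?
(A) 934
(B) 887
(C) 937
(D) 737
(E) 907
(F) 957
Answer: C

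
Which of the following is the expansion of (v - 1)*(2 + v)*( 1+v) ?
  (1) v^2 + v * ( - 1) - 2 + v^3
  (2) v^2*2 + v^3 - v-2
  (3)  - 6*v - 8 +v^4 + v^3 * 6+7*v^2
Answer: 2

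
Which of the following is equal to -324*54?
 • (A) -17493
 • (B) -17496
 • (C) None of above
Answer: B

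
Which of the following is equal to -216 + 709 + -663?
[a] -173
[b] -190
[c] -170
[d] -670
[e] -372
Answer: c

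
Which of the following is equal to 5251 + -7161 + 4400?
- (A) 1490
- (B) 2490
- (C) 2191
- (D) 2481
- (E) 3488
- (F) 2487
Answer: B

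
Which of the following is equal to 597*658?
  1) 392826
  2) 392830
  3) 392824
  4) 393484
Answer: 1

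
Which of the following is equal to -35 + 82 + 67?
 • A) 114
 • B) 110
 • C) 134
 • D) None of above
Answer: A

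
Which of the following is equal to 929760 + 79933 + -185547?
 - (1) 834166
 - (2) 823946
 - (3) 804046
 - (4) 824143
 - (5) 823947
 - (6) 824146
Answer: 6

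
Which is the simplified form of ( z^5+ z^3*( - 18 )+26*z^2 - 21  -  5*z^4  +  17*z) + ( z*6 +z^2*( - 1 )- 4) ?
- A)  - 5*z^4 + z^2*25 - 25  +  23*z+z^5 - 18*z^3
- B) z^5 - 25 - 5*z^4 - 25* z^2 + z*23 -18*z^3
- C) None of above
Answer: A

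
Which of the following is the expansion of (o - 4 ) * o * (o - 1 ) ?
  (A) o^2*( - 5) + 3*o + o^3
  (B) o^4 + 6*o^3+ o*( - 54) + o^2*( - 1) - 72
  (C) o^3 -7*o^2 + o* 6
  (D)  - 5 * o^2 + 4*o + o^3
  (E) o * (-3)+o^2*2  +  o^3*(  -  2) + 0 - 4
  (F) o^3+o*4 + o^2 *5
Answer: D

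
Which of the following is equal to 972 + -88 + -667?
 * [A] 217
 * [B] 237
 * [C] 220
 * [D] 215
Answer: A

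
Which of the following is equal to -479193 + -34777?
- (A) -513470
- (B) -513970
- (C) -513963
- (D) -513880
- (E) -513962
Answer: B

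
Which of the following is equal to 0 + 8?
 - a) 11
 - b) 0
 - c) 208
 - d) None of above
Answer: d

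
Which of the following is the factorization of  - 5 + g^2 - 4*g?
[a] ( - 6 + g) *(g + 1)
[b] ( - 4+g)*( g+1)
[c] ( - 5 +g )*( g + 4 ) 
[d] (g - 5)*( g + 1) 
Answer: d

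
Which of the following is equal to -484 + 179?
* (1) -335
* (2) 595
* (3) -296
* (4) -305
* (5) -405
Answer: 4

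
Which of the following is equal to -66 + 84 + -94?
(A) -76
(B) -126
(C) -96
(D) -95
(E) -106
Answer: A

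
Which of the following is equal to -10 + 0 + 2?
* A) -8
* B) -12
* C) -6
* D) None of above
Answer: A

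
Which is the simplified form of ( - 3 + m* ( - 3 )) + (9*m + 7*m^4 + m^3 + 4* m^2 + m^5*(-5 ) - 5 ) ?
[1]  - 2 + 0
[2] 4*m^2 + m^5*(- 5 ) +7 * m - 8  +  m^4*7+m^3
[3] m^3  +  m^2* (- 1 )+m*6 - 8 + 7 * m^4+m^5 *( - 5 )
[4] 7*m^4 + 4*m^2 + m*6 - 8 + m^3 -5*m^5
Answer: 4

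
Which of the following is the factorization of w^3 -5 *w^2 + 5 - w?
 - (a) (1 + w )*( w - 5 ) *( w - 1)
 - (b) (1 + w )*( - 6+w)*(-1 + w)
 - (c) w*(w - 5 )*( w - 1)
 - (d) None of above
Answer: a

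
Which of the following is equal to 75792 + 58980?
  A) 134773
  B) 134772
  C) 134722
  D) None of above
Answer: B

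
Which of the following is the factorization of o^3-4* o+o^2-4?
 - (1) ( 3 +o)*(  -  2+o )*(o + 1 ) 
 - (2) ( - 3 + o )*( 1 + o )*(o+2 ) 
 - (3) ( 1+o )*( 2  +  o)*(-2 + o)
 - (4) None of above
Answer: 3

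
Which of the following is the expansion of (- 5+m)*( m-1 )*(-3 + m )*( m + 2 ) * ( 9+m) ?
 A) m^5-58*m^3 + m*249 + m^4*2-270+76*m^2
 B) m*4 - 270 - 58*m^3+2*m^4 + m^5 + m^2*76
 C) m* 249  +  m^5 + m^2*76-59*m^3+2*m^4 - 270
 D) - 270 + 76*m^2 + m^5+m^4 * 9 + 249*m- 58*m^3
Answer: A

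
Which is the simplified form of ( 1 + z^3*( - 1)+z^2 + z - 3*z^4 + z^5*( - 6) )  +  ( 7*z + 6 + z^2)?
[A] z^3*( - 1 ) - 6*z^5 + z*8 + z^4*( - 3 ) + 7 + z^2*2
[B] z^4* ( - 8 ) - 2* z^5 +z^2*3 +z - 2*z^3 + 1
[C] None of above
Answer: A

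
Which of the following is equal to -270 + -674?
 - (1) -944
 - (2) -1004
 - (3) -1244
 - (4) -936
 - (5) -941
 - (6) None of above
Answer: 1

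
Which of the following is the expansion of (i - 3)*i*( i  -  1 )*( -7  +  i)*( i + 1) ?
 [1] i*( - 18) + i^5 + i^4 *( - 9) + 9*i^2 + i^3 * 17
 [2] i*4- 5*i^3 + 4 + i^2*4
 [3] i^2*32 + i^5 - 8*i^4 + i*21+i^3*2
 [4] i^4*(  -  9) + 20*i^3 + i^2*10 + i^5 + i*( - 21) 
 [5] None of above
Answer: 5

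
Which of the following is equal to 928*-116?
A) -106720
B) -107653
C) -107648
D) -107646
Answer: C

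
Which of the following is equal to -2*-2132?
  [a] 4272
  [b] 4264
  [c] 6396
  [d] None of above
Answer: b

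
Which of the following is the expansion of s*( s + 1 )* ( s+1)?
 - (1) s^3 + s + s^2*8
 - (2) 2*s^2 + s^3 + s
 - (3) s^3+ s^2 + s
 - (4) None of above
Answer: 2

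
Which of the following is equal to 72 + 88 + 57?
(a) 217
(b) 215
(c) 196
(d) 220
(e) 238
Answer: a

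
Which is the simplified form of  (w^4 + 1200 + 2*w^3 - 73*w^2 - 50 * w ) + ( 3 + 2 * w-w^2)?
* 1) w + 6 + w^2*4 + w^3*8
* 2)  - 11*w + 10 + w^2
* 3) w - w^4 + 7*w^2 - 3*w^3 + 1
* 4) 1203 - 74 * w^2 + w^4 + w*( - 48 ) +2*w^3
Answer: 4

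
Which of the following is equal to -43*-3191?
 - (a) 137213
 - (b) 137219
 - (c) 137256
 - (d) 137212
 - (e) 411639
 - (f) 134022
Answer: a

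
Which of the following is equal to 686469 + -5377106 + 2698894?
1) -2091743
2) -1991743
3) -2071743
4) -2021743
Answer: 2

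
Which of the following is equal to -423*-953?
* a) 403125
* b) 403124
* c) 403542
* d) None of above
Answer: d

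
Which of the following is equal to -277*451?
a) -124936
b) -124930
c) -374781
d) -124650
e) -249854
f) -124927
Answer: f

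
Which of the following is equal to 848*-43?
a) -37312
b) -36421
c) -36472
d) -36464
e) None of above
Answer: d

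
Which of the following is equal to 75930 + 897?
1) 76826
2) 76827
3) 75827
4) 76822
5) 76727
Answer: 2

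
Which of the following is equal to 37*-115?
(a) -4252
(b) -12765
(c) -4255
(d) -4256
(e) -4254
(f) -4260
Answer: c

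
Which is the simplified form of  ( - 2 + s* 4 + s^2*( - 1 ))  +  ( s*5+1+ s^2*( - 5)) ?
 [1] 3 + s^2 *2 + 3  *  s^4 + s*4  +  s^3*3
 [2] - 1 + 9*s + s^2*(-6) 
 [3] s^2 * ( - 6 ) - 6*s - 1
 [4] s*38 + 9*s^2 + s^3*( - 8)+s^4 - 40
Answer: 2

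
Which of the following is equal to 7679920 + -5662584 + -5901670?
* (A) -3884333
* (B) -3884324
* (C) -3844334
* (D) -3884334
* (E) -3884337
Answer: D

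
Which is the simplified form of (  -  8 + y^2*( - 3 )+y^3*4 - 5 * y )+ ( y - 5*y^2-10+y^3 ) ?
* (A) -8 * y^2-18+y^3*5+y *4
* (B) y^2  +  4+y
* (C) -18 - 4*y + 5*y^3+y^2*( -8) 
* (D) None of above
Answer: C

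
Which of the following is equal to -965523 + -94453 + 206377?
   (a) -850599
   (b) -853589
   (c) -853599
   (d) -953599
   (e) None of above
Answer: c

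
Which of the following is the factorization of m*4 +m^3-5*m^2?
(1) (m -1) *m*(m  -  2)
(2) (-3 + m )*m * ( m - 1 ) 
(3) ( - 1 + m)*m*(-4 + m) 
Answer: 3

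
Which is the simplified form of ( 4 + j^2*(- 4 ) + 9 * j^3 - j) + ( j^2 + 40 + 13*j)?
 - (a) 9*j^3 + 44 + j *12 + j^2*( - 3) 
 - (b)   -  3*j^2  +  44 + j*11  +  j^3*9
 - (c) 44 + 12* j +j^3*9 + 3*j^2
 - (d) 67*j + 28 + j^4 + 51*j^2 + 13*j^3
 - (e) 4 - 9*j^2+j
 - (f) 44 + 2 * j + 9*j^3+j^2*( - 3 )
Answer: a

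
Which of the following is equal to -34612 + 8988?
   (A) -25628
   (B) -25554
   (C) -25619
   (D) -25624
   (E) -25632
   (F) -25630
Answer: D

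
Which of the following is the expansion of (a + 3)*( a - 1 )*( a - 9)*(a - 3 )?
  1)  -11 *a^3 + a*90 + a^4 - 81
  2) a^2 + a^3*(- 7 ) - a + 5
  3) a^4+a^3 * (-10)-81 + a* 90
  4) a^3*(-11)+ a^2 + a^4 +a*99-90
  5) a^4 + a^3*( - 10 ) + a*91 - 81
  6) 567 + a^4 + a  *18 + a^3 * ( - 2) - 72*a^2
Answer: 3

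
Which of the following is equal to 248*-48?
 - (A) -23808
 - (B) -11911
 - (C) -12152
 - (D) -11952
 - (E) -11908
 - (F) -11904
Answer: F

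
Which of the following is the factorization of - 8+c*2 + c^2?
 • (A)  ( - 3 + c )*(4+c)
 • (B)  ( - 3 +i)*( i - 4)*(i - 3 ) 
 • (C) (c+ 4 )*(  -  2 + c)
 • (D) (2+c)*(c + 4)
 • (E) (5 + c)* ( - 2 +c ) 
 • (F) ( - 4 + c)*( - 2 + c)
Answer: C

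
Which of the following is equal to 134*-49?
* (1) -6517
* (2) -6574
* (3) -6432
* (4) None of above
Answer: 4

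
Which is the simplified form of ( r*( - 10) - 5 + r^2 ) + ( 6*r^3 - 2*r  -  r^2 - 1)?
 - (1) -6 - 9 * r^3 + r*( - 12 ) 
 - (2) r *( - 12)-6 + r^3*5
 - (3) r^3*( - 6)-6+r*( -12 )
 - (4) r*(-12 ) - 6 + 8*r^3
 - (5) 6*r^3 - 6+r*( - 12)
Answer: 5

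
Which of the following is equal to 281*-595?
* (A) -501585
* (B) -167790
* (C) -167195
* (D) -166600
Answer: C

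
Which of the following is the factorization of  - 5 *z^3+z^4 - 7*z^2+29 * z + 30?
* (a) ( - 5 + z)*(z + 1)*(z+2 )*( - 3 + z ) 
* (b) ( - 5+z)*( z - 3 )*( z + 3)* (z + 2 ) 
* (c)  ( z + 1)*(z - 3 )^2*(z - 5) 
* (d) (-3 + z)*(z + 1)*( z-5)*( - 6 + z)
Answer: a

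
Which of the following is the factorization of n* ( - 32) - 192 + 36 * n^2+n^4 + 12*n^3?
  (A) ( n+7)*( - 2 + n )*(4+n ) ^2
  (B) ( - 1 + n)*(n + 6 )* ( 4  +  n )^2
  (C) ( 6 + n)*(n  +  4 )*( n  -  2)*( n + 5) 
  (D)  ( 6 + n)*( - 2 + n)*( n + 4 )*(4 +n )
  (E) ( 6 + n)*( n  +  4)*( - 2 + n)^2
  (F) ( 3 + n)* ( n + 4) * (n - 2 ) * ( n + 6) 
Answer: D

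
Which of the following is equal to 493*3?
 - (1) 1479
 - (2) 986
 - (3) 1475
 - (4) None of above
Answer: 1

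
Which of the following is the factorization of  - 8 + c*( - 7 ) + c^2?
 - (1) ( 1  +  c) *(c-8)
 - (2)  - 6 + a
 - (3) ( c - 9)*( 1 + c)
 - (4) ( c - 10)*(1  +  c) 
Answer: 1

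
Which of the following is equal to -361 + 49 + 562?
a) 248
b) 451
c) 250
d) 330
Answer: c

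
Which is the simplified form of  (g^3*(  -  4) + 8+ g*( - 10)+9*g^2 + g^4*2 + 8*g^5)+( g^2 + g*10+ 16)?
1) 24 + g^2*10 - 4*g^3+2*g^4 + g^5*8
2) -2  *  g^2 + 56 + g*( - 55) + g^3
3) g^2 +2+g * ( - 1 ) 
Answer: 1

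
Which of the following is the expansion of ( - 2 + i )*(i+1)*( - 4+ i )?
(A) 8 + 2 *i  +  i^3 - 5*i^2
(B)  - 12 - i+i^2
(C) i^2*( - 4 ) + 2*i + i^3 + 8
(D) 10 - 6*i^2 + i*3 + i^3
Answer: A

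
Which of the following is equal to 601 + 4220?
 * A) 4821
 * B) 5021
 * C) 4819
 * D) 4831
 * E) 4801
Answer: A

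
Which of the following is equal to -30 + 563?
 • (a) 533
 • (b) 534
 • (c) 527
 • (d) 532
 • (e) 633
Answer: a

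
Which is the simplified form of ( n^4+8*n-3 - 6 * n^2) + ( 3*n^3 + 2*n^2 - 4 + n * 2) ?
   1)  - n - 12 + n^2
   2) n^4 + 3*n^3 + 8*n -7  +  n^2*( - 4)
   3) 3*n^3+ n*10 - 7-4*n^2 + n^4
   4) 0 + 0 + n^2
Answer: 3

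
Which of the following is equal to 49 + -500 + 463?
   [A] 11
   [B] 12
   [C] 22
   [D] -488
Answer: B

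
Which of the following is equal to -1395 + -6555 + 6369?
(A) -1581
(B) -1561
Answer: A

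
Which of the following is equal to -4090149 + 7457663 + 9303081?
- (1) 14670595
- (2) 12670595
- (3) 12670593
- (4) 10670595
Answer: 2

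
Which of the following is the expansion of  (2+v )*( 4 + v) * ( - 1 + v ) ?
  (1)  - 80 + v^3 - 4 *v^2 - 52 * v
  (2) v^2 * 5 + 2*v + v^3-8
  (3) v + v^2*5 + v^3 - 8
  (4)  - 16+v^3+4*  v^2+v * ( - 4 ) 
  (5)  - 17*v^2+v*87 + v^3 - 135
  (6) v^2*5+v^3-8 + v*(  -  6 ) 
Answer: 2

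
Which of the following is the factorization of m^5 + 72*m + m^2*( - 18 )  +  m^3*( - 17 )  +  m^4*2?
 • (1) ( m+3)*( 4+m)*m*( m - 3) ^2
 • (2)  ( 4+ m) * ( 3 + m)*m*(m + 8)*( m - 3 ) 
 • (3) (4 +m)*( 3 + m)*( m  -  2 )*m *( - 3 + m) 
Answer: 3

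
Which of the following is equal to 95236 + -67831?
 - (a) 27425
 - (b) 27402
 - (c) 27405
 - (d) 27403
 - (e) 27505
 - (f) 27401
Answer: c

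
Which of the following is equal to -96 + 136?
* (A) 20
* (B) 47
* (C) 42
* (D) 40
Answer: D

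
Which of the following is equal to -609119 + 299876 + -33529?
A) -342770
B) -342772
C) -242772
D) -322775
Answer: B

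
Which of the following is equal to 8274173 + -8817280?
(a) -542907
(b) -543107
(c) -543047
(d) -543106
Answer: b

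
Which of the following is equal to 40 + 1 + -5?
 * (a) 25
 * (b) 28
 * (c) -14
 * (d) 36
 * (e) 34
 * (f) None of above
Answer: d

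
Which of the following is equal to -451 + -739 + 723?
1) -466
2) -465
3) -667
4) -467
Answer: 4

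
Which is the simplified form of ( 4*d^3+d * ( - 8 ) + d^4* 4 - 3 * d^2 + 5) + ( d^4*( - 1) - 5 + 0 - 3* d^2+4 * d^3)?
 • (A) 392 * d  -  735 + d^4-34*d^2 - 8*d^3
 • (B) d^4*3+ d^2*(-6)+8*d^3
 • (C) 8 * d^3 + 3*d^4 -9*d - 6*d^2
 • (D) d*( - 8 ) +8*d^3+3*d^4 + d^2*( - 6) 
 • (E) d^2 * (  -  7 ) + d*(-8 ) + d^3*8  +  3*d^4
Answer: D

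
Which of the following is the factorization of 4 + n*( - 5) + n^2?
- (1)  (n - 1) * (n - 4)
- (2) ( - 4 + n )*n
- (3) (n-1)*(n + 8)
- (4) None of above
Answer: 1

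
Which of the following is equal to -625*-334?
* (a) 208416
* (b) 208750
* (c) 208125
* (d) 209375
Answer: b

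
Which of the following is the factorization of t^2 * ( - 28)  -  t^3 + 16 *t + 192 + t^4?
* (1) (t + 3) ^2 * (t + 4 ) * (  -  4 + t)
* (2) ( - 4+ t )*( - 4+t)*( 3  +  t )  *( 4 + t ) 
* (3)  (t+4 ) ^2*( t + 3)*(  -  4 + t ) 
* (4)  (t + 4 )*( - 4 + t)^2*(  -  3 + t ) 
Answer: 2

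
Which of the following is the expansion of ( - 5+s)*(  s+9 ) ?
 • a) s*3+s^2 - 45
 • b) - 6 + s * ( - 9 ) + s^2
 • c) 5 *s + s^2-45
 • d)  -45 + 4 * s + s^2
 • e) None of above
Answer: d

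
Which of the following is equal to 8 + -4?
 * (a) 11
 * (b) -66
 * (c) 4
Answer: c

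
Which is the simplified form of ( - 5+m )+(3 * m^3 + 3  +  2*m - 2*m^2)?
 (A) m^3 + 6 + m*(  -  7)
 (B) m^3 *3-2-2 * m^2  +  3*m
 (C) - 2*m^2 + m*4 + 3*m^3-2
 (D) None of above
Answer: B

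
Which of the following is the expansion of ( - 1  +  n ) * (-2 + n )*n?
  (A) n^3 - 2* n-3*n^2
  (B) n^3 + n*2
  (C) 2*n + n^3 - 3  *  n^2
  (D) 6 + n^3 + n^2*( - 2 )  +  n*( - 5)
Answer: C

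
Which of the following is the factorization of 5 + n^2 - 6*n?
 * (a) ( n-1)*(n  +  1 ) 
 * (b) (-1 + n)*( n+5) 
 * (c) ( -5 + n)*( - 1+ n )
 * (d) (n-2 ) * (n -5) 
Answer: c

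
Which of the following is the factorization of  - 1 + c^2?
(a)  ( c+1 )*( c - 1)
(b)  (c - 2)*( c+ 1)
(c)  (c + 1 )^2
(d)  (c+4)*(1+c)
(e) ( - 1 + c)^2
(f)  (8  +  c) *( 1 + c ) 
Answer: a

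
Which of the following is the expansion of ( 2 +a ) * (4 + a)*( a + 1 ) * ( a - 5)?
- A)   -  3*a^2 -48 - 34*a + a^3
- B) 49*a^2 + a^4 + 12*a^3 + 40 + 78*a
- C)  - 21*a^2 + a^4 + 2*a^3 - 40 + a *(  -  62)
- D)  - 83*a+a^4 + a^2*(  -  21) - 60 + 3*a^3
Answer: C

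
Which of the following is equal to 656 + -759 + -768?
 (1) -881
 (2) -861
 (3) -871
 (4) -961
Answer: 3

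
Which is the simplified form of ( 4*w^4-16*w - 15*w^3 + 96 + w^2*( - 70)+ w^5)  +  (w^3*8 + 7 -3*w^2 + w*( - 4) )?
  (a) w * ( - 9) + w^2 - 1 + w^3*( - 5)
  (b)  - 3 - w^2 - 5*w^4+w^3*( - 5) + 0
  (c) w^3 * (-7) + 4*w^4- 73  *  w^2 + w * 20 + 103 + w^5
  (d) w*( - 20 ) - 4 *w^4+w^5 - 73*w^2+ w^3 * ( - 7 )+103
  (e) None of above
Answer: e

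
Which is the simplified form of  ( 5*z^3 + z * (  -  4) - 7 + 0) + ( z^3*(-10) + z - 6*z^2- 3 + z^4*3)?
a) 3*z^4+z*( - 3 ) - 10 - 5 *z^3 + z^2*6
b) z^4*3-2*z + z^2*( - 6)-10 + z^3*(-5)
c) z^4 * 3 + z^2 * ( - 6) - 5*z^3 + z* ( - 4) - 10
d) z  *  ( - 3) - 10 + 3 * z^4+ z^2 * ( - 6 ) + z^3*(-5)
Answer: d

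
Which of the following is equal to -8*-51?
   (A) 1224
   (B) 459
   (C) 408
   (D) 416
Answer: C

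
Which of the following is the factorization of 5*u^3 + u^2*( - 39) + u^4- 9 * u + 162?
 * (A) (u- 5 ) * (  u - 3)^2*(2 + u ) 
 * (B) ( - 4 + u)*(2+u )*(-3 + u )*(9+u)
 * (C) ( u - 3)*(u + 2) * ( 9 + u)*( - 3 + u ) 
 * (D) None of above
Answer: C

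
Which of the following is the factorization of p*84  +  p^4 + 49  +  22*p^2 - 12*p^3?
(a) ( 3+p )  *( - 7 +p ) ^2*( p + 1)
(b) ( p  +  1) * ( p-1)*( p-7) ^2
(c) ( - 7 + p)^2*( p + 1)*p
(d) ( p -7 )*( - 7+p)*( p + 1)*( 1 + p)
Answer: d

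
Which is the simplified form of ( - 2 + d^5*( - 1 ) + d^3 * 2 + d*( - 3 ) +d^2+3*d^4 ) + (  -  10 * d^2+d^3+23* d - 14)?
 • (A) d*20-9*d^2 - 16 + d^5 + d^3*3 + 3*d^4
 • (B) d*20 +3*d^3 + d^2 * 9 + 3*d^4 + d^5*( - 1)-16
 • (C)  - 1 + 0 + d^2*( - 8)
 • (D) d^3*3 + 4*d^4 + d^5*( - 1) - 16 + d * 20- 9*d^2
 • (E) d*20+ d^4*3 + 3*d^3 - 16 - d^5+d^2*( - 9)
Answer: E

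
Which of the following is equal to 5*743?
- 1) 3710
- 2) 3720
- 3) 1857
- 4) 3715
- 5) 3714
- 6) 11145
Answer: 4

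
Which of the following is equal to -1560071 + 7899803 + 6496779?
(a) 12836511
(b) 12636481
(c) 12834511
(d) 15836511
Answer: a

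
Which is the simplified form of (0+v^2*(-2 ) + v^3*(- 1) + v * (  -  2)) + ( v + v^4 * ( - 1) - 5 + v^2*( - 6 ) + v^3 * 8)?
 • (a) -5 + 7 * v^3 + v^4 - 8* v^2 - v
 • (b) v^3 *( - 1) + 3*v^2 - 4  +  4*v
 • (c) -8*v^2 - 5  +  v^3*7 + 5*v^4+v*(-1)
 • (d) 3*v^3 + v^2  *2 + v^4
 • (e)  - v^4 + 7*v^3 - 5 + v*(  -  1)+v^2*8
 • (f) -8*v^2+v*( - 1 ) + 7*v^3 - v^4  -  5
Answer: f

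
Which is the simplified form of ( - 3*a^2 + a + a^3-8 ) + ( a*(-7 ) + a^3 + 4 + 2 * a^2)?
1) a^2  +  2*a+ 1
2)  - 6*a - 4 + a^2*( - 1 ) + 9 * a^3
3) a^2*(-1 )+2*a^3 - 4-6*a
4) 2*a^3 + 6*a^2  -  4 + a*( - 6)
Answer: 3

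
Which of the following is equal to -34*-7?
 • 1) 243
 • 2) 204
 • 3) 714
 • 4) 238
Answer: 4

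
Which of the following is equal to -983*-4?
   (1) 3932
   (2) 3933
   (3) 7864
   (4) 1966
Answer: 1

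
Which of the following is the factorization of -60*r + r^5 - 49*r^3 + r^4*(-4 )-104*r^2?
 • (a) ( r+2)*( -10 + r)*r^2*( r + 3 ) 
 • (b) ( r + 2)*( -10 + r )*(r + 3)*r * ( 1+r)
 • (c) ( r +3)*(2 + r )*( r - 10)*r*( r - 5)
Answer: b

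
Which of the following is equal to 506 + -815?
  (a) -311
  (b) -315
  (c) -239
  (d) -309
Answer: d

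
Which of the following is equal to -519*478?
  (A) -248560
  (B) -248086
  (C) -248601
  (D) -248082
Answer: D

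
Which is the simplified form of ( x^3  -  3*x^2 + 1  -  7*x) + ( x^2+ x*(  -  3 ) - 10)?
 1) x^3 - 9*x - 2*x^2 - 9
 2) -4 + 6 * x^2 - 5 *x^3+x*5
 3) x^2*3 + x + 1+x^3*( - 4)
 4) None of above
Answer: 4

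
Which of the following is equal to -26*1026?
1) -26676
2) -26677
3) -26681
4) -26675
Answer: 1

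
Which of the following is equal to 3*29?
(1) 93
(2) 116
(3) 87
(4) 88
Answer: 3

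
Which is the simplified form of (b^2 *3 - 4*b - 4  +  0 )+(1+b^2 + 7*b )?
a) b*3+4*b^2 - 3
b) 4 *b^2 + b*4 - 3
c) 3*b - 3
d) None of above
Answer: a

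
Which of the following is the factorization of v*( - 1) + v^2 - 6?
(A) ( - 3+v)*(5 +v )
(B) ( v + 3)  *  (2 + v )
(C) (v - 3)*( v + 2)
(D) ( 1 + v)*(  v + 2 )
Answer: C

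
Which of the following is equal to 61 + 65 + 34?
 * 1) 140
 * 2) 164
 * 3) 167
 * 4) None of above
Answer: 4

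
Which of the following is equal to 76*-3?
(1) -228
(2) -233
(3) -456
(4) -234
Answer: 1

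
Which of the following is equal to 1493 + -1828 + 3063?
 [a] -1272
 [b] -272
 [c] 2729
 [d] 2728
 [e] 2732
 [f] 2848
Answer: d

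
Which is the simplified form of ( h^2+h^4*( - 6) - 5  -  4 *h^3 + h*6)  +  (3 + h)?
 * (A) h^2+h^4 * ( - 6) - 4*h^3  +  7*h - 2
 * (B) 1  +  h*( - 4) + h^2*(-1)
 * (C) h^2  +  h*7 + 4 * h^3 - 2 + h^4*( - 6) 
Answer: A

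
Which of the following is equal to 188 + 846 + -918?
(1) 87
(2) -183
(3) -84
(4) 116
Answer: 4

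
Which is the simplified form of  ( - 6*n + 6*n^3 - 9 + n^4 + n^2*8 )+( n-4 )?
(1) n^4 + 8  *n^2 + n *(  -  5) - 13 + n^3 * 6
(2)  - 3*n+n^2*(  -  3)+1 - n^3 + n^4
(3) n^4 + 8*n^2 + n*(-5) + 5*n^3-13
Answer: 1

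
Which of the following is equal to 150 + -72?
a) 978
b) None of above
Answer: b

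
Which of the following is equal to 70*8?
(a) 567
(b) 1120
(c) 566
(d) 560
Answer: d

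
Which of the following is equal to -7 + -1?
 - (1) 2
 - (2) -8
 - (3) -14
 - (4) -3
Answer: 2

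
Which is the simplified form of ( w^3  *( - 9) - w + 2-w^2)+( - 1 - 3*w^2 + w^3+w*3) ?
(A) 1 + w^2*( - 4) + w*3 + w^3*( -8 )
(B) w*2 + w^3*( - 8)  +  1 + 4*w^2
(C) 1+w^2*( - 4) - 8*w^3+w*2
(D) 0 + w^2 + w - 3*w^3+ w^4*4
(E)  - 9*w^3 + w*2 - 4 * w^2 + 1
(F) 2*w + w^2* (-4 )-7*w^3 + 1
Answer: C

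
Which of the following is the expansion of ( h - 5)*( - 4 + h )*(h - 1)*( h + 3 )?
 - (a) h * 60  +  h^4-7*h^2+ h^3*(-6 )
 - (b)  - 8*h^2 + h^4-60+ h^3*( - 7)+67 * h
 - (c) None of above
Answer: c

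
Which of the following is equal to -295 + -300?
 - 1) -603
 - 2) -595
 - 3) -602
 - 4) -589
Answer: 2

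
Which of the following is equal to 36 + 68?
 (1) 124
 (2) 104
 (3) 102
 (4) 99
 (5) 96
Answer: 2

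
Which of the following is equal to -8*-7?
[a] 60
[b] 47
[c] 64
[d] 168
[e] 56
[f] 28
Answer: e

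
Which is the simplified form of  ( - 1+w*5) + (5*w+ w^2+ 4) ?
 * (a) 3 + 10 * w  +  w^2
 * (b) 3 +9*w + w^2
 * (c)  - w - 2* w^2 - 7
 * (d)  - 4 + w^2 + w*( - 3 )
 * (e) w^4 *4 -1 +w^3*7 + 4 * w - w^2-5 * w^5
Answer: a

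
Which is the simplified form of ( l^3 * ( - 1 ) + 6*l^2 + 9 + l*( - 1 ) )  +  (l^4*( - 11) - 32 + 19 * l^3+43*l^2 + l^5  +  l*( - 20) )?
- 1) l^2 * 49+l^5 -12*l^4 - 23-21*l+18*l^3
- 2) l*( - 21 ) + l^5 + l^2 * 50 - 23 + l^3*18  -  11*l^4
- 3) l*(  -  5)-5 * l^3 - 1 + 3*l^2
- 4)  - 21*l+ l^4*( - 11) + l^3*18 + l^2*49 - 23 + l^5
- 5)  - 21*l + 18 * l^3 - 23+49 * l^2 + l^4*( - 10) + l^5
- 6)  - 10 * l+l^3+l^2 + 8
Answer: 4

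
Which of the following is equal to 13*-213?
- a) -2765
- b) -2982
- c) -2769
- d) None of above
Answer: c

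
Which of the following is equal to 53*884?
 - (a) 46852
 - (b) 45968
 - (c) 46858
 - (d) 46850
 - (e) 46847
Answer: a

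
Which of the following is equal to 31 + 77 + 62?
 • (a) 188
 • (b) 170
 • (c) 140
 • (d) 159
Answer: b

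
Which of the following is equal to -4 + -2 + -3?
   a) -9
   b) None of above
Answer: a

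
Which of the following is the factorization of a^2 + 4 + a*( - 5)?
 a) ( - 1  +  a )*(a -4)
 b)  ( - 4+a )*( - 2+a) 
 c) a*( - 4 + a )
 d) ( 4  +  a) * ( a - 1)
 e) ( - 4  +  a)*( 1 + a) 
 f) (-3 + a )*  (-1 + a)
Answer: a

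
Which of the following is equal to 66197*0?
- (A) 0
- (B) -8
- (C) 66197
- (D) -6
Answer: A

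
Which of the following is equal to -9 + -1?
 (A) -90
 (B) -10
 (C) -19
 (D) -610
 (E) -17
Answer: B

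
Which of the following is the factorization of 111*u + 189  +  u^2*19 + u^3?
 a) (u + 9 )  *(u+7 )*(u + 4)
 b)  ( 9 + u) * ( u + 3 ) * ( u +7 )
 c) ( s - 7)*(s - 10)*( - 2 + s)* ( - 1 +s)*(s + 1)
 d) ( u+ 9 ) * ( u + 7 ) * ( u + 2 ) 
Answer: b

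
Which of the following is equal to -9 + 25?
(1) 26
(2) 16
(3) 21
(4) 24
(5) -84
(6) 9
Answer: 2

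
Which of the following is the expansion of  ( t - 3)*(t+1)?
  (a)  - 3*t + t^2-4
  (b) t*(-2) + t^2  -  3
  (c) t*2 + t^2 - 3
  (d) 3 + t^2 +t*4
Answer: b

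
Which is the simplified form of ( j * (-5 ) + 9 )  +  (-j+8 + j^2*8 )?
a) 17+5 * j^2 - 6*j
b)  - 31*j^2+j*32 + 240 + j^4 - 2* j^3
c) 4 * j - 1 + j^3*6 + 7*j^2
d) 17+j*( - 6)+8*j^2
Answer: d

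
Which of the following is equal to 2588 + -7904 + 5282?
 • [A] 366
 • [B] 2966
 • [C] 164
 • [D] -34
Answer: D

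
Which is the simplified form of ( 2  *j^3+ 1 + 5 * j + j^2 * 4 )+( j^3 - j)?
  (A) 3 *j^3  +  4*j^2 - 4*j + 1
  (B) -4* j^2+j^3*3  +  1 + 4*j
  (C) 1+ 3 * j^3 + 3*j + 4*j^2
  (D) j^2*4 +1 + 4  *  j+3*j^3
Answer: D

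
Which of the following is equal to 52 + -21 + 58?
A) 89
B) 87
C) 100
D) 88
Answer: A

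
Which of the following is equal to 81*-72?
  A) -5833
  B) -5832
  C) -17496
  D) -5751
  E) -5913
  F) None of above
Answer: B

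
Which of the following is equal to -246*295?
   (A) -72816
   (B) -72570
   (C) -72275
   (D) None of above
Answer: B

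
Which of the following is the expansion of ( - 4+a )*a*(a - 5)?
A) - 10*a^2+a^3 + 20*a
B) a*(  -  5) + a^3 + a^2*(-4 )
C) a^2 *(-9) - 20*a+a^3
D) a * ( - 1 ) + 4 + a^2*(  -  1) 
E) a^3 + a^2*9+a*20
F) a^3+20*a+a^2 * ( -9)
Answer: F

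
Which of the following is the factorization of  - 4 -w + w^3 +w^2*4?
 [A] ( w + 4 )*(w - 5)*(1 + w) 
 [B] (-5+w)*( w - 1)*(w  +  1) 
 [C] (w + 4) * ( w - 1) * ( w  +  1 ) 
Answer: C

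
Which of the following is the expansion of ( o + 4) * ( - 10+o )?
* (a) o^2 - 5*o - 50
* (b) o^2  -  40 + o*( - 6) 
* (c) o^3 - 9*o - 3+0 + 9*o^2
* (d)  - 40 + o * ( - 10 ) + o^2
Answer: b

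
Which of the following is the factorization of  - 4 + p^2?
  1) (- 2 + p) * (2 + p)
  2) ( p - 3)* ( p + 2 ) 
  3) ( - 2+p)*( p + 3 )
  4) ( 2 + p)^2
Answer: 1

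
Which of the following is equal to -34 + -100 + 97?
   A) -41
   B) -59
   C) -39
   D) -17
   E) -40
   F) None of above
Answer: F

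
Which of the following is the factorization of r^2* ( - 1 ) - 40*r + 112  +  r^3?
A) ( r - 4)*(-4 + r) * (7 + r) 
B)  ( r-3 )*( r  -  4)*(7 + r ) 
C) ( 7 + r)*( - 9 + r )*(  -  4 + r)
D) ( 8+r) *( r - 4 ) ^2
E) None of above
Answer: A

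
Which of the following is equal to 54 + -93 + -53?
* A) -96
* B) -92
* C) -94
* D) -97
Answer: B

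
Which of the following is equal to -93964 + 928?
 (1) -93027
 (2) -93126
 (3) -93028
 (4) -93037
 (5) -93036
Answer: 5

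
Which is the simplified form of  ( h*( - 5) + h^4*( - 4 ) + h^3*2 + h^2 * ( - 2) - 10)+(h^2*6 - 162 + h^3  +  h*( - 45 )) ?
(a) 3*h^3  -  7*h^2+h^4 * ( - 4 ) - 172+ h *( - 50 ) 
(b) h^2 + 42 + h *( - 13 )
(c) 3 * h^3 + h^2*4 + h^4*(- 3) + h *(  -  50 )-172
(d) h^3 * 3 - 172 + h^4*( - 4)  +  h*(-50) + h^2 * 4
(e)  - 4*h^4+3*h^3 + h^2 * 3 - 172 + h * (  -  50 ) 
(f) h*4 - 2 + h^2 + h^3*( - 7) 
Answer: d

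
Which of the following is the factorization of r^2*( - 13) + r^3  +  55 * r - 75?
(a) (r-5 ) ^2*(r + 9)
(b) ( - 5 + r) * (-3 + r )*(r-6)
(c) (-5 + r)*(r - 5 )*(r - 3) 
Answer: c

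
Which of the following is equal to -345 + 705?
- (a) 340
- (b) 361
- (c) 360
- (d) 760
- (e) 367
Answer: c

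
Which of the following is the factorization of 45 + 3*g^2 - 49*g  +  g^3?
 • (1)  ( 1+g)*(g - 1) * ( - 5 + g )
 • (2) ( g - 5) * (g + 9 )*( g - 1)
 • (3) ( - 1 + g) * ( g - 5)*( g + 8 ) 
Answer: 2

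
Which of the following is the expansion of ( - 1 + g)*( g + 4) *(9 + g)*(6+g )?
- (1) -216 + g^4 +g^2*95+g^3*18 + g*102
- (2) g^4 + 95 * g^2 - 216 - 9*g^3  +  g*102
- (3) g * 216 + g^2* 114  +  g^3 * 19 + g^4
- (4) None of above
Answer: 1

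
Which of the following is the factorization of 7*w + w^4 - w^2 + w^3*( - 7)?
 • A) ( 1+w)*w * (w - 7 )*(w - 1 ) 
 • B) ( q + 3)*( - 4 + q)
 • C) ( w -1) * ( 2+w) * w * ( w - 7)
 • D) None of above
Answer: A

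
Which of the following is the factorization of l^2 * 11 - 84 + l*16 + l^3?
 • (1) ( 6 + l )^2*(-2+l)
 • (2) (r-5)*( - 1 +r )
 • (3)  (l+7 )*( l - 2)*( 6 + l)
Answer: 3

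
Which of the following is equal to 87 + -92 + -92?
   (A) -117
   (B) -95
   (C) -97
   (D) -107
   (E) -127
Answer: C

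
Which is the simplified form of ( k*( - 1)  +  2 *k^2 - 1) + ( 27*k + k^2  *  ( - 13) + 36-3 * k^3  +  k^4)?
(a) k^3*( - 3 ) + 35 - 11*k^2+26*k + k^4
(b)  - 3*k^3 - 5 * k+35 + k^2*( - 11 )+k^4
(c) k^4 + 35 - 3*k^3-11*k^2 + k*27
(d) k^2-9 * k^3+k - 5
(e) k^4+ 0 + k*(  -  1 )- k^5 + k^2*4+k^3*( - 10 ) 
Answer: a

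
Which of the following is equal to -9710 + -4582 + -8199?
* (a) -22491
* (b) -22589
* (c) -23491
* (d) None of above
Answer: a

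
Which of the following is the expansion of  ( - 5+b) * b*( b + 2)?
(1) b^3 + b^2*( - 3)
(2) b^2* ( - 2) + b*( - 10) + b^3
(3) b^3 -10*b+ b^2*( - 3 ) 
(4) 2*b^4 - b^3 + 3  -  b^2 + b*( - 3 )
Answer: 3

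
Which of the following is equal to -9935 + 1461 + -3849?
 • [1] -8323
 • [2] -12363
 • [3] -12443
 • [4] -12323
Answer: 4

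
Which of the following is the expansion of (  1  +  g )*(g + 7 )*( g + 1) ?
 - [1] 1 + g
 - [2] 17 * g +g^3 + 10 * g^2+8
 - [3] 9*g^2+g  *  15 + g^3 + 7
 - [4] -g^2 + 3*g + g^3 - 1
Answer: 3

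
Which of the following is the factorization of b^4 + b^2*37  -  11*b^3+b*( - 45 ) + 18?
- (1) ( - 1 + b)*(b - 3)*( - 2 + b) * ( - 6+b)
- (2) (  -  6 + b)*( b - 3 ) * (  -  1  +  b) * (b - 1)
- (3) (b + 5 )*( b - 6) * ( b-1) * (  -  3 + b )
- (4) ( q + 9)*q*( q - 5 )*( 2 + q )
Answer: 2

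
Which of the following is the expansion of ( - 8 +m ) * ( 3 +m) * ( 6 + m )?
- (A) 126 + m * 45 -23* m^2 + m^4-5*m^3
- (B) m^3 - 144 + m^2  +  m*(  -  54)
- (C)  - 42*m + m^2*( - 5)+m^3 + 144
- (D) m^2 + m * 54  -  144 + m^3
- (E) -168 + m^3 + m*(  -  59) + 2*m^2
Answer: B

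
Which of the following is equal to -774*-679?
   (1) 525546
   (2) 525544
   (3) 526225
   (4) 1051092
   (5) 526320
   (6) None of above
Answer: 1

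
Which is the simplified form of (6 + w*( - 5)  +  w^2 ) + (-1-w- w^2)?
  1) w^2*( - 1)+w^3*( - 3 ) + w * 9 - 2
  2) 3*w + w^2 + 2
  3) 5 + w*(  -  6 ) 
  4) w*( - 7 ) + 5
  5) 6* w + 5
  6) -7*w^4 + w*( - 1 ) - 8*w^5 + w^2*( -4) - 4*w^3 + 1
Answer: 3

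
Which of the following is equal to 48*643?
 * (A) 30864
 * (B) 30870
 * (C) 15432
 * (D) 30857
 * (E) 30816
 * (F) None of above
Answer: A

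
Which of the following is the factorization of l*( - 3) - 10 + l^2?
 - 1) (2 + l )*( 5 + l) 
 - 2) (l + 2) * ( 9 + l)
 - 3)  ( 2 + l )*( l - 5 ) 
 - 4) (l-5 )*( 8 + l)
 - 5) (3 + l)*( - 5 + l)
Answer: 3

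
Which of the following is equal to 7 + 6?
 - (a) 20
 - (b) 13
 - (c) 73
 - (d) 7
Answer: b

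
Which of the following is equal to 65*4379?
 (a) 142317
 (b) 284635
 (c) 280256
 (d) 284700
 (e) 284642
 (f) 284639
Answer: b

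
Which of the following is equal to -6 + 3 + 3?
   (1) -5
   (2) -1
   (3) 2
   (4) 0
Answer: 4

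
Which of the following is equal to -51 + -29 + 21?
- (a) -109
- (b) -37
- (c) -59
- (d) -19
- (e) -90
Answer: c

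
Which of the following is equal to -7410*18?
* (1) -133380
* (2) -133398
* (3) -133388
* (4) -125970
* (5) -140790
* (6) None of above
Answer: 1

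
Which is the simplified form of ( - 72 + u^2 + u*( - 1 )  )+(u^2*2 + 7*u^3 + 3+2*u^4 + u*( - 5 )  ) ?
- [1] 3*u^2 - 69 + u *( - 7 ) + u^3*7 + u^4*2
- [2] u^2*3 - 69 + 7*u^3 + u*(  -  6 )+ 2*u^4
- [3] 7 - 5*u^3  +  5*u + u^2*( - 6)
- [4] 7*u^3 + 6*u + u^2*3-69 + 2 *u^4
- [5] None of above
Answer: 2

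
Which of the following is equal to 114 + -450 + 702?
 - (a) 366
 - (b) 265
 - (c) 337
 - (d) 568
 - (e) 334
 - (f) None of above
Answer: a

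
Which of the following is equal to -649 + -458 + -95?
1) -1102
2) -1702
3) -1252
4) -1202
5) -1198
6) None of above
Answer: 4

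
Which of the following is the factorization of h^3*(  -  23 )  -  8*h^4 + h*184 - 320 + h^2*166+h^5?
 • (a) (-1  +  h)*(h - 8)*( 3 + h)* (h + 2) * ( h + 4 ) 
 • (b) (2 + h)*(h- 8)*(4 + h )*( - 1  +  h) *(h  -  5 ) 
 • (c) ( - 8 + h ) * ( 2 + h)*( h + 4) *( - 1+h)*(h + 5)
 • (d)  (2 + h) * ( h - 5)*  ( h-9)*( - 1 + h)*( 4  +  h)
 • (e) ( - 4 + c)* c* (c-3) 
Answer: b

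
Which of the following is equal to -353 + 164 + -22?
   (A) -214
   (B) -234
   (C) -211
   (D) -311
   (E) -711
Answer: C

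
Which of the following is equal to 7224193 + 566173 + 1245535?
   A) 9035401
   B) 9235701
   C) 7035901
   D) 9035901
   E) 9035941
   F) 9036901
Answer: D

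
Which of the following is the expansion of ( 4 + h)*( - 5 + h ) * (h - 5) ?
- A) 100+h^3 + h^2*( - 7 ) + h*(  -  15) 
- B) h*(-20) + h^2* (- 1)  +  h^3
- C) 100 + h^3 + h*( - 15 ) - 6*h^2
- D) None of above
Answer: C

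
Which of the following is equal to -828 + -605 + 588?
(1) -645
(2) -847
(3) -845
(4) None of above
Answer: 3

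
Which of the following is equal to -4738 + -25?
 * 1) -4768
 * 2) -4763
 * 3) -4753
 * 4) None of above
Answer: 2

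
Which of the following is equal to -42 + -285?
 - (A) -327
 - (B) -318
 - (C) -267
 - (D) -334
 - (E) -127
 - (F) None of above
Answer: A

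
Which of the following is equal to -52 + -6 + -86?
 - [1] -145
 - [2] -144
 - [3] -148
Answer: 2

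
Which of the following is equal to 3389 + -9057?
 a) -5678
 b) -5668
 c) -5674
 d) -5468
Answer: b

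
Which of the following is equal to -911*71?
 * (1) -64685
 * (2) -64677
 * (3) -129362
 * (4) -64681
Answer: 4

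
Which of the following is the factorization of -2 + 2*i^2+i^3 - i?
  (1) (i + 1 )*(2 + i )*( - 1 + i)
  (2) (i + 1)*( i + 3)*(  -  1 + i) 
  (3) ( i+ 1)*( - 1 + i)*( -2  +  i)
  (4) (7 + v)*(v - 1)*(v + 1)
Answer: 1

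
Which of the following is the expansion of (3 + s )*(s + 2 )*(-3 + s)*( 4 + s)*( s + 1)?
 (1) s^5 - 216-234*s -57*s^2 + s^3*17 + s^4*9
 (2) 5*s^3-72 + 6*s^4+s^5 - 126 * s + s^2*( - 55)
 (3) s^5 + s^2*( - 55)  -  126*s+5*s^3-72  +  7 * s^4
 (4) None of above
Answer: 3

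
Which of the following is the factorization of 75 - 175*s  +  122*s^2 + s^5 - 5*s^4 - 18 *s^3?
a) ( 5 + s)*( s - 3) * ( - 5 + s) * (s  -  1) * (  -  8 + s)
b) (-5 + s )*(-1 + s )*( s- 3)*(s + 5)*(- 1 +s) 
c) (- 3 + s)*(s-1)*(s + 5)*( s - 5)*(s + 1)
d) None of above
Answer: b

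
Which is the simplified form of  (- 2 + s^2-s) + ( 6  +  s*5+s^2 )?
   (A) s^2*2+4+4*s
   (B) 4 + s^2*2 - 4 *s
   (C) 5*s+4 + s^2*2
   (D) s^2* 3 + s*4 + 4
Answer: A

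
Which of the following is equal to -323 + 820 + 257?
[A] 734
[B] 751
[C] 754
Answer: C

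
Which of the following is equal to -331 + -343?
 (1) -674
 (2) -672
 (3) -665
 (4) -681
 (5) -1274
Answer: 1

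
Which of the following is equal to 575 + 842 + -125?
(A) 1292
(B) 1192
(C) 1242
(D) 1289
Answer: A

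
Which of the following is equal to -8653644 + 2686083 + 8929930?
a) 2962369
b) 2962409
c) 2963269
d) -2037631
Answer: a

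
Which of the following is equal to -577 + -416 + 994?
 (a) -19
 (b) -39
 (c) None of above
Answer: c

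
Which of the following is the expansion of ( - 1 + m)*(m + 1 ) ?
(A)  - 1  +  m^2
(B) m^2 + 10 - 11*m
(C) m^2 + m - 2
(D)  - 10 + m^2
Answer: A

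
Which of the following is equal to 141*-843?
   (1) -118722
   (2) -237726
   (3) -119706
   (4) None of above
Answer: 4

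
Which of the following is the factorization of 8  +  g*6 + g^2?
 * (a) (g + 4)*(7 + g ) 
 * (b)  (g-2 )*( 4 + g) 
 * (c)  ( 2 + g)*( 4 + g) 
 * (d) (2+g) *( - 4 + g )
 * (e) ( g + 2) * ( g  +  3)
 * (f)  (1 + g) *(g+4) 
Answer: c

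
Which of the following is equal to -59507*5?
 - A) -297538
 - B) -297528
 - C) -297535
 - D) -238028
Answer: C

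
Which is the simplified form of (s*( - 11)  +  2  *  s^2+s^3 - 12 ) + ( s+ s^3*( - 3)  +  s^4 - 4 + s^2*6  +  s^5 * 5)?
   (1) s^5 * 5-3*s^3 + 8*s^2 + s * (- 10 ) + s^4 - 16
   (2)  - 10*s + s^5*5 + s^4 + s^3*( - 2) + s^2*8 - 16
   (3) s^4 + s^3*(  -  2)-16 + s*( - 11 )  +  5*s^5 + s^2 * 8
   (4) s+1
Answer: 2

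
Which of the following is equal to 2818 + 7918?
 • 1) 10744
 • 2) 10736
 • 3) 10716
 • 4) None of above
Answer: 2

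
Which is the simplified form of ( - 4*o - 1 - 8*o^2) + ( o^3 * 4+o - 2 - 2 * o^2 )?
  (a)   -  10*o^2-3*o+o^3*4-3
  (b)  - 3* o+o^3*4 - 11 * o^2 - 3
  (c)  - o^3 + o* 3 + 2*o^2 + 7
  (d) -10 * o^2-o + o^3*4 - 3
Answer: a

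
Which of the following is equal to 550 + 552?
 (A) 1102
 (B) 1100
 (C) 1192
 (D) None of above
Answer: A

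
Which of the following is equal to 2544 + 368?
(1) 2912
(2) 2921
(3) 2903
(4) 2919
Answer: 1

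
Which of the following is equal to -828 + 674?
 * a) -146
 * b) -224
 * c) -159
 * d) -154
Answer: d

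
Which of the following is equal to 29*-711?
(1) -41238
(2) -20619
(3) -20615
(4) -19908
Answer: 2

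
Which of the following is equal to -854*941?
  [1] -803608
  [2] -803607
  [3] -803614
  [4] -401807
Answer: 3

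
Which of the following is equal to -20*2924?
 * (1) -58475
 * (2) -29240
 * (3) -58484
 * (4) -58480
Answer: 4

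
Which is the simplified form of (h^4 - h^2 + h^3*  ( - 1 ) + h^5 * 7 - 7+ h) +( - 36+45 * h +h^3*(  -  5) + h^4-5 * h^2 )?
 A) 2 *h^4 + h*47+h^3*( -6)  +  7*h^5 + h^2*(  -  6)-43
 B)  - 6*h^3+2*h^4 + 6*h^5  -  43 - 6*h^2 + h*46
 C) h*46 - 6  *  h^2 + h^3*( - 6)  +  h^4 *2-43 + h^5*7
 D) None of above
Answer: C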